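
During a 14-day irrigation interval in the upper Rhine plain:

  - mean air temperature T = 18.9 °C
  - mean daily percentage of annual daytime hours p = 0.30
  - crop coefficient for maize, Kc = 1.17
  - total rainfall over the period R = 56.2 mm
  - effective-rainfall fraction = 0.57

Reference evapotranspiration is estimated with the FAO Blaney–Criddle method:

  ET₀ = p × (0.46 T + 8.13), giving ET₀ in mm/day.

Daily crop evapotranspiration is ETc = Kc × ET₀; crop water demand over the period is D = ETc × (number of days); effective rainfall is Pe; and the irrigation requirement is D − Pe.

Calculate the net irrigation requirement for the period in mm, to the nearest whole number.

ET₀ = 0.30 × (0.46 × 18.9 + 8.13) = 0.30 × 16.824 = 5.0472 mm/d
ETc = Kc × ET₀ = 1.17 × 5.0472 = 5.9052 mm/d
Crop demand D = ETc × 14 d = 5.9052 × 14 = 82.673 mm
Pe = 0.57 × 56.2 = 32.034 mm
D − Pe = 82.673 − 32.034 = 50.639 mm

51 mm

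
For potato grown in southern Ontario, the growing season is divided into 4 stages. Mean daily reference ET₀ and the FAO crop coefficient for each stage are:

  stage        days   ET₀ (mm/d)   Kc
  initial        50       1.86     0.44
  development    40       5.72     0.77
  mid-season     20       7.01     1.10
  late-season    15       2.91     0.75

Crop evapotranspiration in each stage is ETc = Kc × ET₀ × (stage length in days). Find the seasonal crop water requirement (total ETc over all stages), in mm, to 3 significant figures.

initial: 0.44 × 1.86 × 50 = 40.92 mm
development: 0.77 × 5.72 × 40 = 176.18 mm
mid-season: 1.10 × 7.01 × 20 = 154.22 mm
late-season: 0.75 × 2.91 × 15 = 32.74 mm
Seasonal total = 404.06 mm

404 mm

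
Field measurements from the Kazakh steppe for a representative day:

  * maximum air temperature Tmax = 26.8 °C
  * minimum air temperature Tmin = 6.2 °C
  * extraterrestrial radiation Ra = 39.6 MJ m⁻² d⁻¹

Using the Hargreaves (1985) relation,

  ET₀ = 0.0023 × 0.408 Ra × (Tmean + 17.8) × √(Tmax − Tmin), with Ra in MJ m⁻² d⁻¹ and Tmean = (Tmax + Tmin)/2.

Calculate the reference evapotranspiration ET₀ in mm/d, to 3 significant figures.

Tmean = (26.8 + 6.2)/2 = 16.50 °C
0.408 Ra = 0.408 × 39.6 = 16.1568 mm/d equivalent
ET₀ = 0.0023 × 16.1568 × (16.50 + 17.8) × √20.6 = 0.0023 × 16.1568 × 34.30 × 4.5387 = 5.7851 mm/d

5.79 mm/d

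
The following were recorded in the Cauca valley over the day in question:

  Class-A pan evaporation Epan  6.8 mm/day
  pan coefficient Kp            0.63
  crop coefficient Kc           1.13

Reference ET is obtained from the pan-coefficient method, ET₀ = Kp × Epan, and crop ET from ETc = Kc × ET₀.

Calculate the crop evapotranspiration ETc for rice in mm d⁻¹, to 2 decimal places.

ET₀ = 0.63 × 6.8 = 4.2840 mm/d
ETc = Kc × ET₀ = 1.13 × 4.2840 = 4.8409 mm/d

4.84 mm d⁻¹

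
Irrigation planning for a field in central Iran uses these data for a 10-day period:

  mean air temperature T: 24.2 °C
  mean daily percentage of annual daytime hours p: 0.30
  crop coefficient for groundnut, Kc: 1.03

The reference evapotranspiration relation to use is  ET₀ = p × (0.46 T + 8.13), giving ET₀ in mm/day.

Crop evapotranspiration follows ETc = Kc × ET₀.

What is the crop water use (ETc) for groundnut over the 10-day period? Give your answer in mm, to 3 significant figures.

ET₀ = 0.30 × (0.46 × 24.2 + 8.13) = 0.30 × 19.262 = 5.7786 mm/d
ETc = Kc × ET₀ = 1.03 × 5.7786 = 5.9520 mm/d
Over 10 days: 5.9520 × 10 = 59.520 mm

59.5 mm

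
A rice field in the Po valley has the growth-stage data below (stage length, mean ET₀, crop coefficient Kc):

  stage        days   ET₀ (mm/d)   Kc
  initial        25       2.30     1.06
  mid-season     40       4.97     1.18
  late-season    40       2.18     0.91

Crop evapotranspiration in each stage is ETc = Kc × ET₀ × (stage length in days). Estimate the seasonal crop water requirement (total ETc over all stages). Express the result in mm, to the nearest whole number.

375 mm

initial: 1.06 × 2.30 × 25 = 60.95 mm
mid-season: 1.18 × 4.97 × 40 = 234.58 mm
late-season: 0.91 × 2.18 × 40 = 79.35 mm
Seasonal total = 374.88 mm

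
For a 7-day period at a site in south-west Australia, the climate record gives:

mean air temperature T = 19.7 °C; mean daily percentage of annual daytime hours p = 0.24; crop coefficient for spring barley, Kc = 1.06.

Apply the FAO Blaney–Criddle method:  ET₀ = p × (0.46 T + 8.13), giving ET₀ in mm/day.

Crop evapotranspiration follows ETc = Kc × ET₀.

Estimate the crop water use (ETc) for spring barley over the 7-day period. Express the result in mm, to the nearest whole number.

ET₀ = 0.24 × (0.46 × 19.7 + 8.13) = 0.24 × 17.192 = 4.1261 mm/d
ETc = Kc × ET₀ = 1.06 × 4.1261 = 4.3737 mm/d
Over 7 days: 4.3737 × 7 = 30.616 mm

31 mm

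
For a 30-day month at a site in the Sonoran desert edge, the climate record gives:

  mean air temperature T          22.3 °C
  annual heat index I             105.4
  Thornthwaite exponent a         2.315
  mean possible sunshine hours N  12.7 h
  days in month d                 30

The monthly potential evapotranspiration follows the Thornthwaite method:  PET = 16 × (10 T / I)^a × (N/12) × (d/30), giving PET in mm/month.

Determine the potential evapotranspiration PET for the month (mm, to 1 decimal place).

96.0 mm

10T/I = 10 × 22.3 / 105.4 = 2.1157
(10T/I)^a = 2.1157^2.315 = 5.6680
Uncorrected PET = 16 × 5.6680 = 90.688 mm
Correction = (N/12)(d/30) = (12.7/12)(30/30) = 1.0583
PET = 90.688 × 1.0583 = 95.975 mm/month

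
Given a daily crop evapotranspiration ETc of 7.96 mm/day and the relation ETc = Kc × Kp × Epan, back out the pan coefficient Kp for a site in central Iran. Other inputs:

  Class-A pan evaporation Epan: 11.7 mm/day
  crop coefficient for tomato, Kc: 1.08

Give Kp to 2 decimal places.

0.63

ETc = Kc × Kp × Epan  ⇒  Kp = ETc / (Kc × Epan)
Kp = 7.96 / (1.08 × 11.7) = 7.96 / 12.636 = 0.6299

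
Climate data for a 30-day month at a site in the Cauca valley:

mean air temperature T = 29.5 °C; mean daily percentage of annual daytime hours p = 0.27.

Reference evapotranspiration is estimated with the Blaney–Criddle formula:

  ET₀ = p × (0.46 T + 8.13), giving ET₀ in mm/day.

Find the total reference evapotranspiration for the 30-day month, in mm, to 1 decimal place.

175.8 mm

ET₀ = 0.27 × (0.46 × 29.5 + 8.13) = 0.27 × 21.700 = 5.8590 mm/d
Monthly total = 5.8590 × 30 = 175.770 mm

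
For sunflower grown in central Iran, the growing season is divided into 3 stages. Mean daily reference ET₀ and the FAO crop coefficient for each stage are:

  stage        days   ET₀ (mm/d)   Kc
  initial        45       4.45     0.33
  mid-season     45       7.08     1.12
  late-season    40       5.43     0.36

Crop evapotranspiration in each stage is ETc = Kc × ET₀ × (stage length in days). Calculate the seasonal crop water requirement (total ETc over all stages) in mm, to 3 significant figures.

initial: 0.33 × 4.45 × 45 = 66.08 mm
mid-season: 1.12 × 7.08 × 45 = 356.83 mm
late-season: 0.36 × 5.43 × 40 = 78.19 mm
Seasonal total = 501.10 mm

501 mm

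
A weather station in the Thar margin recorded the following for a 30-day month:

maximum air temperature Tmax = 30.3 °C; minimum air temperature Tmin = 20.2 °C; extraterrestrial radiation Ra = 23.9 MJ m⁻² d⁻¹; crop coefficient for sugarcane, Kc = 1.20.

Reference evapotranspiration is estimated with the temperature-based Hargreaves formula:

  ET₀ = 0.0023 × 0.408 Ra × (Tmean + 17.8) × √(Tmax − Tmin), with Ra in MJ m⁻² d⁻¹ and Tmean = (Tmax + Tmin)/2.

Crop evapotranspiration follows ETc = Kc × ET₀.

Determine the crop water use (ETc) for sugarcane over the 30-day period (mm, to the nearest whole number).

Tmean = (30.3 + 20.2)/2 = 25.25 °C
0.408 Ra = 0.408 × 23.9 = 9.7512 mm/d equivalent
ET₀ = 0.0023 × 9.7512 × (25.25 + 17.8) × √10.1 = 0.0023 × 9.7512 × 43.05 × 3.1780 = 3.0684 mm/d
ETc = Kc × ET₀ = 1.20 × 3.0684 = 3.6821 mm/d
Over 30 days: 3.6821 × 30 = 110.463 mm

110 mm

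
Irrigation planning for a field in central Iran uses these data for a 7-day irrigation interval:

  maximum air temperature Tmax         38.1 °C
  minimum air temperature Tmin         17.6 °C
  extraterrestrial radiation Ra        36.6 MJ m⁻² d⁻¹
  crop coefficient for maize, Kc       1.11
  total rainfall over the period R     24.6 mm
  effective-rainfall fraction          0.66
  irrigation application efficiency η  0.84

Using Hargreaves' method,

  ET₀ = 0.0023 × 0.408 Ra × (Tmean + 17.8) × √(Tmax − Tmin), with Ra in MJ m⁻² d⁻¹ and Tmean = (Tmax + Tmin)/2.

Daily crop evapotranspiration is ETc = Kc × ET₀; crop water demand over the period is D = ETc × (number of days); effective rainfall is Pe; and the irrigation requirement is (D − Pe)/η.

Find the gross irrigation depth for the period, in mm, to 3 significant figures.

46.3 mm

Tmean = (38.1 + 17.6)/2 = 27.85 °C
0.408 Ra = 0.408 × 36.6 = 14.9328 mm/d equivalent
ET₀ = 0.0023 × 14.9328 × (27.85 + 17.8) × √20.5 = 0.0023 × 14.9328 × 45.65 × 4.5277 = 7.0988 mm/d
ETc = Kc × ET₀ = 1.11 × 7.0988 = 7.8797 mm/d
Crop demand D = ETc × 7 d = 7.8797 × 7 = 55.158 mm
Pe = 0.66 × 24.6 = 16.236 mm
D − Pe = 55.158 − 16.236 = 38.922 mm
Gross irrigation = 38.922 / 0.84 = 46.336 mm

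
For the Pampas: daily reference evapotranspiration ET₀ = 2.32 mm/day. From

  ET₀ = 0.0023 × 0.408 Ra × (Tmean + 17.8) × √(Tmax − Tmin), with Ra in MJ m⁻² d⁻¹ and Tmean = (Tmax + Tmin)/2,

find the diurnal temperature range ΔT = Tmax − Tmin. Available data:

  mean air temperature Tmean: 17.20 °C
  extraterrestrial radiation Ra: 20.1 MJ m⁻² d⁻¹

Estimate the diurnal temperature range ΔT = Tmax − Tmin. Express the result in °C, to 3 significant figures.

12.4 °C

√ΔT = ET₀ / [0.0023 × 0.408 × Ra × (Tmean+17.8)] = 2.32 / (0.0023 × 8.2008 × 35.00) = 3.5143
ΔT = 3.5143² = 12.350 °C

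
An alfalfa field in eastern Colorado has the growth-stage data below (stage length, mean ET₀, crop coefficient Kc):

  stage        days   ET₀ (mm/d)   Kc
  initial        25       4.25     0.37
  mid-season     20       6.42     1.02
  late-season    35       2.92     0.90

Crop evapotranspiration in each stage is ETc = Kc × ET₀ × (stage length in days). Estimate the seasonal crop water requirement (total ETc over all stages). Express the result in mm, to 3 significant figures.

262 mm

initial: 0.37 × 4.25 × 25 = 39.31 mm
mid-season: 1.02 × 6.42 × 20 = 130.97 mm
late-season: 0.90 × 2.92 × 35 = 91.98 mm
Seasonal total = 262.26 mm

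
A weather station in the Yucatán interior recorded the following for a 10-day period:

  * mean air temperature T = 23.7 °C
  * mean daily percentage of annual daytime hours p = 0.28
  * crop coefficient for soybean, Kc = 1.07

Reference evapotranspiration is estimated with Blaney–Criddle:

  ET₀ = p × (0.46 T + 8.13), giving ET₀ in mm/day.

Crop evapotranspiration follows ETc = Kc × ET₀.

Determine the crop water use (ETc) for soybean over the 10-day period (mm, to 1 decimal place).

ET₀ = 0.28 × (0.46 × 23.7 + 8.13) = 0.28 × 19.032 = 5.3290 mm/d
ETc = Kc × ET₀ = 1.07 × 5.3290 = 5.7020 mm/d
Over 10 days: 5.7020 × 10 = 57.020 mm

57.0 mm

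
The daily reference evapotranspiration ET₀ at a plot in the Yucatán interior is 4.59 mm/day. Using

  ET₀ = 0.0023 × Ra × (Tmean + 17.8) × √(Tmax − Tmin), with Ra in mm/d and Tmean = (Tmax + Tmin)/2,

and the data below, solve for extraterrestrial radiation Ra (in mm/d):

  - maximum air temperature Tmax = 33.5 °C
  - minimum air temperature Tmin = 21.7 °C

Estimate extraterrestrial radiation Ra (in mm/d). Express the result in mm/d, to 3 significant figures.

Tmean = 27.60 °C; √ΔT = 3.4351
Ra = ET₀ / [0.0023 × (Tmean+17.8) × √ΔT] = 4.59 / (0.0023 × 45.40 × 3.4351) = 12.796 mm/d

12.8 mm/d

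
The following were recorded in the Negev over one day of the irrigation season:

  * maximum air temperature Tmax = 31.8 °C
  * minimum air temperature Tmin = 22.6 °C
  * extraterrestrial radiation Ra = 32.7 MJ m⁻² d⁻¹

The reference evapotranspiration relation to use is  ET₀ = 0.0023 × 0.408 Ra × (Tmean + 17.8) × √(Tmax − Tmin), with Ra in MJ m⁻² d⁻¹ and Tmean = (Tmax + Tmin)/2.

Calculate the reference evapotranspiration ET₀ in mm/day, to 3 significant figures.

Tmean = (31.8 + 22.6)/2 = 27.20 °C
0.408 Ra = 0.408 × 32.7 = 13.3416 mm/d equivalent
ET₀ = 0.0023 × 13.3416 × (27.20 + 17.8) × √9.2 = 0.0023 × 13.3416 × 45.00 × 3.0332 = 4.1884 mm/d

4.19 mm/day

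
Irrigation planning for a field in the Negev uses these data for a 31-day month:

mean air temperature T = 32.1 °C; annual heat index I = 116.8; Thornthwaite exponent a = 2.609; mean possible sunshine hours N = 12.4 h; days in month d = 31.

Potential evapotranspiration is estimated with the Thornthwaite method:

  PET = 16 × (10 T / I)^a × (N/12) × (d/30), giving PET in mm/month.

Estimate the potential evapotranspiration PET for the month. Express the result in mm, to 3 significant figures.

10T/I = 10 × 32.1 / 116.8 = 2.7483
(10T/I)^a = 2.7483^2.609 = 13.9804
Uncorrected PET = 16 × 13.9804 = 223.686 mm
Correction = (N/12)(d/30) = (12.4/12)(31/30) = 1.0678
PET = 223.686 × 1.0678 = 238.852 mm/month

239 mm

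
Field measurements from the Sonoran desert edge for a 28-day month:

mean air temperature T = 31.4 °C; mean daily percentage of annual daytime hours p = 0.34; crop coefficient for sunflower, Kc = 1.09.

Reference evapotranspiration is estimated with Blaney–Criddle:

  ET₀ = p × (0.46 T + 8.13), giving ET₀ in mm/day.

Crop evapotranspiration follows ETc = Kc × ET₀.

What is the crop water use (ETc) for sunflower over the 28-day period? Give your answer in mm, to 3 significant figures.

234 mm

ET₀ = 0.34 × (0.46 × 31.4 + 8.13) = 0.34 × 22.574 = 7.6752 mm/d
ETc = Kc × ET₀ = 1.09 × 7.6752 = 8.3660 mm/d
Over 28 days: 8.3660 × 28 = 234.248 mm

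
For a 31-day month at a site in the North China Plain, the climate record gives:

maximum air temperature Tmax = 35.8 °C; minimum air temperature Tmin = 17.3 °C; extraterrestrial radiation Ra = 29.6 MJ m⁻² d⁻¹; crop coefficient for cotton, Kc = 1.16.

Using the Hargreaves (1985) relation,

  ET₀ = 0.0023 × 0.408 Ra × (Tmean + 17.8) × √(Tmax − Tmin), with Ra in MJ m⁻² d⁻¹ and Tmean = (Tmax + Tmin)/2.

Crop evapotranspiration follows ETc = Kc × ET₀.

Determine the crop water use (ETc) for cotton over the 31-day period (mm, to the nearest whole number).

Tmean = (35.8 + 17.3)/2 = 26.55 °C
0.408 Ra = 0.408 × 29.6 = 12.0768 mm/d equivalent
ET₀ = 0.0023 × 12.0768 × (26.55 + 17.8) × √18.5 = 0.0023 × 12.0768 × 44.35 × 4.3012 = 5.2986 mm/d
ETc = Kc × ET₀ = 1.16 × 5.2986 = 6.1464 mm/d
Over 31 days: 6.1464 × 31 = 190.538 mm

191 mm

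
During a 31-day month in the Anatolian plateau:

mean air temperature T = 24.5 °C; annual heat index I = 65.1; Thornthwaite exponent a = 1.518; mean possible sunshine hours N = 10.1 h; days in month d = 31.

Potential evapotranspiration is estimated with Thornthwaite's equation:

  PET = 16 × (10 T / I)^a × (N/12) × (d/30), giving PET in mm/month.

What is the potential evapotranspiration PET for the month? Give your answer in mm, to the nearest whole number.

104 mm

10T/I = 10 × 24.5 / 65.1 = 3.7634
(10T/I)^a = 3.7634^1.518 = 7.4771
Uncorrected PET = 16 × 7.4771 = 119.634 mm
Correction = (N/12)(d/30) = (10.1/12)(31/30) = 0.8697
PET = 119.634 × 0.8697 = 104.046 mm/month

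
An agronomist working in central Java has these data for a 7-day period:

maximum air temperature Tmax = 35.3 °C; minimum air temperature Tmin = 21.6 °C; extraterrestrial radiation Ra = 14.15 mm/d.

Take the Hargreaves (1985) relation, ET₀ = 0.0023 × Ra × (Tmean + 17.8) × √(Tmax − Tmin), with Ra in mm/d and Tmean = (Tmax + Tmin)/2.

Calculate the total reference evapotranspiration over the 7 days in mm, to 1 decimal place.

Tmean = (35.3 + 21.6)/2 = 28.45 °C
ET₀ = 0.0023 × 14.15 × (28.45 + 17.8) × √13.7 = 0.0023 × 14.15 × 46.25 × 3.7014 = 5.5714 mm/d
Over 7 days: 5.5714 × 7 = 39.000 mm

39.0 mm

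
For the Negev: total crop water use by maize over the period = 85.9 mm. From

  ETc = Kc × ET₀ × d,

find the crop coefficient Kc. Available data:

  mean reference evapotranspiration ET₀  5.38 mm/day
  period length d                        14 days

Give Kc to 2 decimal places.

1.14

ETc = Kc × ET₀ × d  ⇒  Kc = ETc / (ET₀ × d)
Kc = 85.9 / (5.38 × 14) = 85.9 / 75.32 = 1.1405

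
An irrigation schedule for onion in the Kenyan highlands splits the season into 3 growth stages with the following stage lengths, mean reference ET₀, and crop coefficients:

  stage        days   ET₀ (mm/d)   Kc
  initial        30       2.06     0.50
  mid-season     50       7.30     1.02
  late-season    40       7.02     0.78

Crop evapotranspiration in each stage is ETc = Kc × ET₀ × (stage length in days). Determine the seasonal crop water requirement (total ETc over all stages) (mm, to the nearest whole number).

622 mm

initial: 0.50 × 2.06 × 30 = 30.90 mm
mid-season: 1.02 × 7.30 × 50 = 372.30 mm
late-season: 0.78 × 7.02 × 40 = 219.02 mm
Seasonal total = 622.22 mm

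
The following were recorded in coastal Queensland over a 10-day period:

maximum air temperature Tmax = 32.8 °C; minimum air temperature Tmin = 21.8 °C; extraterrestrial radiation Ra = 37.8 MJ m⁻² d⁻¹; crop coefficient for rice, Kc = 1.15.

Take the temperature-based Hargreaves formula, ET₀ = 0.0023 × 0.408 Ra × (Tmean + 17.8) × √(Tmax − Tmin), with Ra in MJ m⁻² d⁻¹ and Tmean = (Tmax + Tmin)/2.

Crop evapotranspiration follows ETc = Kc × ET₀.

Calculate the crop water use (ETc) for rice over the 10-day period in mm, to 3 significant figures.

61.0 mm

Tmean = (32.8 + 21.8)/2 = 27.30 °C
0.408 Ra = 0.408 × 37.8 = 15.4224 mm/d equivalent
ET₀ = 0.0023 × 15.4224 × (27.30 + 17.8) × √11.0 = 0.0023 × 15.4224 × 45.10 × 3.3166 = 5.3058 mm/d
ETc = Kc × ET₀ = 1.15 × 5.3058 = 6.1017 mm/d
Over 10 days: 6.1017 × 10 = 61.017 mm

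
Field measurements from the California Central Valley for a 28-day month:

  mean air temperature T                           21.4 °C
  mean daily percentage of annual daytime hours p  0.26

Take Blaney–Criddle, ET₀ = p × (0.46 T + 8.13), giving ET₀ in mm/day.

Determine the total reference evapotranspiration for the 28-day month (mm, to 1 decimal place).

ET₀ = 0.26 × (0.46 × 21.4 + 8.13) = 0.26 × 17.974 = 4.6732 mm/d
Monthly total = 4.6732 × 28 = 130.850 mm

130.9 mm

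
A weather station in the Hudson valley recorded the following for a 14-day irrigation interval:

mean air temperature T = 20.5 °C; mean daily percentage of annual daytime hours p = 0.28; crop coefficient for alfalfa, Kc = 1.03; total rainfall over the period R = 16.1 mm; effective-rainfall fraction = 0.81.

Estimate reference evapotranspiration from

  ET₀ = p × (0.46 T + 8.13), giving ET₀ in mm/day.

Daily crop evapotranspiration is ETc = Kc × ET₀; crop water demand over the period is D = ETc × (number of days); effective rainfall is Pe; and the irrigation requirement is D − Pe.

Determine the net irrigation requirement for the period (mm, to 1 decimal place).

ET₀ = 0.28 × (0.46 × 20.5 + 8.13) = 0.28 × 17.560 = 4.9168 mm/d
ETc = Kc × ET₀ = 1.03 × 4.9168 = 5.0643 mm/d
Crop demand D = ETc × 14 d = 5.0643 × 14 = 70.900 mm
Pe = 0.81 × 16.1 = 13.041 mm
D − Pe = 70.900 − 13.041 = 57.859 mm

57.9 mm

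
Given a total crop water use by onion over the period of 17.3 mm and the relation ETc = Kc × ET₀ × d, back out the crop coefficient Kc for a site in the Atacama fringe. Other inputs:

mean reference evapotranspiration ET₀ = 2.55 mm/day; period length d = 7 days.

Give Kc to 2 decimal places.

0.97

ETc = Kc × ET₀ × d  ⇒  Kc = ETc / (ET₀ × d)
Kc = 17.3 / (2.55 × 7) = 17.3 / 17.85 = 0.9692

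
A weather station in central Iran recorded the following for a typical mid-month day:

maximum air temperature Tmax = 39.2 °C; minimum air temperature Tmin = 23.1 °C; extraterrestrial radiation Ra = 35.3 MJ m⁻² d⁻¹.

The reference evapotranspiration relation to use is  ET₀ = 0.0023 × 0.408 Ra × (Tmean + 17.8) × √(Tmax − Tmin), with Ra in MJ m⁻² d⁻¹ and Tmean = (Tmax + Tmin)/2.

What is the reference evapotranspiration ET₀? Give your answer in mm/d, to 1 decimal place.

6.5 mm/d

Tmean = (39.2 + 23.1)/2 = 31.15 °C
0.408 Ra = 0.408 × 35.3 = 14.4024 mm/d equivalent
ET₀ = 0.0023 × 14.4024 × (31.15 + 17.8) × √16.1 = 0.0023 × 14.4024 × 48.95 × 4.0125 = 6.5062 mm/d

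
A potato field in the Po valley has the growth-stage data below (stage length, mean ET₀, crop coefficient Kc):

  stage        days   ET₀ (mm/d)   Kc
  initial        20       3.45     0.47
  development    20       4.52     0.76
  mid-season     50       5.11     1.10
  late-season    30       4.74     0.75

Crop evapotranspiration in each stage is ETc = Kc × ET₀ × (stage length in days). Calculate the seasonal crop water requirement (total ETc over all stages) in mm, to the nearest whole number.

489 mm

initial: 0.47 × 3.45 × 20 = 32.43 mm
development: 0.76 × 4.52 × 20 = 68.70 mm
mid-season: 1.10 × 5.11 × 50 = 281.05 mm
late-season: 0.75 × 4.74 × 30 = 106.65 mm
Seasonal total = 488.83 mm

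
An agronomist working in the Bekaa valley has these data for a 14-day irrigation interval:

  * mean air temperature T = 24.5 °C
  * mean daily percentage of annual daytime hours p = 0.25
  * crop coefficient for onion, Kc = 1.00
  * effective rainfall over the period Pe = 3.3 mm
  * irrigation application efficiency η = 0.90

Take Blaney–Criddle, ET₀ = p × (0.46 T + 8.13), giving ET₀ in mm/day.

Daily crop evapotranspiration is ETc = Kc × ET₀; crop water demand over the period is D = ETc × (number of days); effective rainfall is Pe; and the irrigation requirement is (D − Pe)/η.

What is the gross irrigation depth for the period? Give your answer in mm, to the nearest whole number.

72 mm

ET₀ = 0.25 × (0.46 × 24.5 + 8.13) = 0.25 × 19.400 = 4.8500 mm/d
ETc = Kc × ET₀ = 1.00 × 4.8500 = 4.8500 mm/d
Crop demand D = ETc × 14 d = 4.8500 × 14 = 67.900 mm
D − Pe = 67.900 − 3.3 = 64.600 mm
Gross irrigation = 64.600 / 0.90 = 71.778 mm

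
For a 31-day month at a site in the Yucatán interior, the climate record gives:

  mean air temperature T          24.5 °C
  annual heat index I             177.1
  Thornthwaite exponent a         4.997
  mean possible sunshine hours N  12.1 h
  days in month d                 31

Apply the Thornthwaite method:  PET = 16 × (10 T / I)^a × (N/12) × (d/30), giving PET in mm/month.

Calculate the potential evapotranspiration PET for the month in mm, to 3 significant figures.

84.4 mm

10T/I = 10 × 24.5 / 177.1 = 1.3834
(10T/I)^a = 1.3834^4.997 = 5.0619
Uncorrected PET = 16 × 5.0619 = 80.990 mm
Correction = (N/12)(d/30) = (12.1/12)(31/30) = 1.0419
PET = 80.990 × 1.0419 = 84.383 mm/month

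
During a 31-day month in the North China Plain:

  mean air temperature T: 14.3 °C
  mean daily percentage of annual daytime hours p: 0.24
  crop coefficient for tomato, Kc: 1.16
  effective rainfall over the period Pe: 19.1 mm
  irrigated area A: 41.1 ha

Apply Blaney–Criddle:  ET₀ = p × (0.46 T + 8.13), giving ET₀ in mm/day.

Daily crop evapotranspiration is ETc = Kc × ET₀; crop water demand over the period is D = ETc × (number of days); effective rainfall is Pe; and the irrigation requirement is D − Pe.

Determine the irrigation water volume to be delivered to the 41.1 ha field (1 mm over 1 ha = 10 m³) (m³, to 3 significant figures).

44300 m³

ET₀ = 0.24 × (0.46 × 14.3 + 8.13) = 0.24 × 14.708 = 3.5299 mm/d
ETc = Kc × ET₀ = 1.16 × 3.5299 = 4.0947 mm/d
Crop demand D = ETc × 31 d = 4.0947 × 31 = 126.936 mm
D − Pe = 126.936 − 19.1 = 107.836 mm
Volume = 107.836 mm × 41.1 ha × 10 = 44320.6 m³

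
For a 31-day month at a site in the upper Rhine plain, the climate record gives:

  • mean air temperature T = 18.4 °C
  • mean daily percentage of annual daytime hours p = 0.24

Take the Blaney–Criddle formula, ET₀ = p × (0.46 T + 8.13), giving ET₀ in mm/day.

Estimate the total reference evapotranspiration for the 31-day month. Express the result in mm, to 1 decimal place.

123.5 mm

ET₀ = 0.24 × (0.46 × 18.4 + 8.13) = 0.24 × 16.594 = 3.9826 mm/d
Monthly total = 3.9826 × 31 = 123.461 mm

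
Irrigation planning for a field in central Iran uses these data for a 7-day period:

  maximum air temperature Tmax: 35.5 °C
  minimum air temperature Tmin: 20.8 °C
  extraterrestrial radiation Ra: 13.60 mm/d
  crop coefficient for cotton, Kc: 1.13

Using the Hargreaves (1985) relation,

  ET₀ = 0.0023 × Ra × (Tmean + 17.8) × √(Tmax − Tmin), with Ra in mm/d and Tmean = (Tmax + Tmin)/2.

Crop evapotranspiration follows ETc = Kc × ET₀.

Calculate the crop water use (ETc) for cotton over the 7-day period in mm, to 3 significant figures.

Tmean = (35.5 + 20.8)/2 = 28.15 °C
ET₀ = 0.0023 × 13.60 × (28.15 + 17.8) × √14.7 = 0.0023 × 13.60 × 45.95 × 3.8341 = 5.5108 mm/d
ETc = Kc × ET₀ = 1.13 × 5.5108 = 6.2272 mm/d
Over 7 days: 6.2272 × 7 = 43.590 mm

43.6 mm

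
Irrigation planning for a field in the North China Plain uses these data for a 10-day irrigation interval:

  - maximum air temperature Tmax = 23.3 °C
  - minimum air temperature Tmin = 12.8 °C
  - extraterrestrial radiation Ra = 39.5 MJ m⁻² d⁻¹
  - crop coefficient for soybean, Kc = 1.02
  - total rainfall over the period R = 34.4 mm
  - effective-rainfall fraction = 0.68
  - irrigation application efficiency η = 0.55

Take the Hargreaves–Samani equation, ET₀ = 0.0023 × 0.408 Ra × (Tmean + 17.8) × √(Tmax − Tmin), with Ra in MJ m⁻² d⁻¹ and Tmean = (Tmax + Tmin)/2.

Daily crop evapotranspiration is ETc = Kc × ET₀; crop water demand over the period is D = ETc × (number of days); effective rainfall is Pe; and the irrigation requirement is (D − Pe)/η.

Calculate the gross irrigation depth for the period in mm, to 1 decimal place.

37.3 mm

Tmean = (23.3 + 12.8)/2 = 18.05 °C
0.408 Ra = 0.408 × 39.5 = 16.1160 mm/d equivalent
ET₀ = 0.0023 × 16.1160 × (18.05 + 17.8) × √10.5 = 0.0023 × 16.1160 × 35.85 × 3.2404 = 4.3060 mm/d
ETc = Kc × ET₀ = 1.02 × 4.3060 = 4.3921 mm/d
Crop demand D = ETc × 10 d = 4.3921 × 10 = 43.921 mm
Pe = 0.68 × 34.4 = 23.392 mm
D − Pe = 43.921 − 23.392 = 20.529 mm
Gross irrigation = 20.529 / 0.55 = 37.325 mm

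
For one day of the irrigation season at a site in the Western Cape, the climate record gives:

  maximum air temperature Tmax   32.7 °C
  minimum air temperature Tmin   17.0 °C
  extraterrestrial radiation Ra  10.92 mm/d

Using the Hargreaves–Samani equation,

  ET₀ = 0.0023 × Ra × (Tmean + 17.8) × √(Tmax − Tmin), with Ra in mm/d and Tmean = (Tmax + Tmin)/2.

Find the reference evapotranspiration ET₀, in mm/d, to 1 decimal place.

Tmean = (32.7 + 17.0)/2 = 24.85 °C
ET₀ = 0.0023 × 10.92 × (24.85 + 17.8) × √15.7 = 0.0023 × 10.92 × 42.65 × 3.9623 = 4.2444 mm/d

4.2 mm/d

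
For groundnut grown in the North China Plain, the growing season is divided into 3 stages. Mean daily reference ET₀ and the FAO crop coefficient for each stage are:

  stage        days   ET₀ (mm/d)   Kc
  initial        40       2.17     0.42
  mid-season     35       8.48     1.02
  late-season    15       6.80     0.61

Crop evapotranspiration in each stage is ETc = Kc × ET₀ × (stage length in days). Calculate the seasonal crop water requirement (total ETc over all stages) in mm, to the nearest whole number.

initial: 0.42 × 2.17 × 40 = 36.46 mm
mid-season: 1.02 × 8.48 × 35 = 302.74 mm
late-season: 0.61 × 6.80 × 15 = 62.22 mm
Seasonal total = 401.42 mm

401 mm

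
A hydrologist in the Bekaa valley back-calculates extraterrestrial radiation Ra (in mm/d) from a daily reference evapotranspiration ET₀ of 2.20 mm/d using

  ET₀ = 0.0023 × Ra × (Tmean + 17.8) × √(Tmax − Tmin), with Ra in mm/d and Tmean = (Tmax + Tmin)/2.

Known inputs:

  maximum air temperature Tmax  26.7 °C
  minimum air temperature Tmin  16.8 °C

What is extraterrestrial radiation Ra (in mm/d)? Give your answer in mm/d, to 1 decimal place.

7.7 mm/d

Tmean = 21.75 °C; √ΔT = 3.1464
Ra = ET₀ / [0.0023 × (Tmean+17.8) × √ΔT] = 2.20 / (0.0023 × 39.55 × 3.1464) = 7.687 mm/d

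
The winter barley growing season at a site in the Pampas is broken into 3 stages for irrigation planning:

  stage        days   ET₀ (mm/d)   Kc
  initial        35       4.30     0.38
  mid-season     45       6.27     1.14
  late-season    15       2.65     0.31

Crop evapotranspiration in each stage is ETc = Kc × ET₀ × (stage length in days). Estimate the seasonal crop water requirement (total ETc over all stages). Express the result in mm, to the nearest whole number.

391 mm

initial: 0.38 × 4.30 × 35 = 57.19 mm
mid-season: 1.14 × 6.27 × 45 = 321.65 mm
late-season: 0.31 × 2.65 × 15 = 12.32 mm
Seasonal total = 391.16 mm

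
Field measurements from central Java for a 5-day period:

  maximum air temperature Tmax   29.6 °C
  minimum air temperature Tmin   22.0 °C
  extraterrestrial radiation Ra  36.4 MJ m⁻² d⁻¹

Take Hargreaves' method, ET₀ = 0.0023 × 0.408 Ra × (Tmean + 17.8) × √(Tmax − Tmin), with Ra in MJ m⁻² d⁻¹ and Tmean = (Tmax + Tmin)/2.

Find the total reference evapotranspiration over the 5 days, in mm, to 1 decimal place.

20.5 mm

Tmean = (29.6 + 22.0)/2 = 25.80 °C
0.408 Ra = 0.408 × 36.4 = 14.8512 mm/d equivalent
ET₀ = 0.0023 × 14.8512 × (25.80 + 17.8) × √7.6 = 0.0023 × 14.8512 × 43.60 × 2.7568 = 4.1056 mm/d
Over 5 days: 4.1056 × 5 = 20.528 mm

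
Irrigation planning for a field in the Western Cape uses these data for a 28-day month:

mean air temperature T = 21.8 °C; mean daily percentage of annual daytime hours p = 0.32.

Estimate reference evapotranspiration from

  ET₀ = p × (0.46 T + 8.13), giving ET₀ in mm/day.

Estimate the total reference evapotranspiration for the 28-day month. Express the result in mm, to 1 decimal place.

ET₀ = 0.32 × (0.46 × 21.8 + 8.13) = 0.32 × 18.158 = 5.8106 mm/d
Monthly total = 5.8106 × 28 = 162.697 mm

162.7 mm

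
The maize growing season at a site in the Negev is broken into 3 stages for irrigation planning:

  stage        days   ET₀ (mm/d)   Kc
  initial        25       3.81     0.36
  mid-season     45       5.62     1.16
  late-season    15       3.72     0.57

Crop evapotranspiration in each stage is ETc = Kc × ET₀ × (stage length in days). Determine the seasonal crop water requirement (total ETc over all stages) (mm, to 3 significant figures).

initial: 0.36 × 3.81 × 25 = 34.29 mm
mid-season: 1.16 × 5.62 × 45 = 293.36 mm
late-season: 0.57 × 3.72 × 15 = 31.81 mm
Seasonal total = 359.46 mm

359 mm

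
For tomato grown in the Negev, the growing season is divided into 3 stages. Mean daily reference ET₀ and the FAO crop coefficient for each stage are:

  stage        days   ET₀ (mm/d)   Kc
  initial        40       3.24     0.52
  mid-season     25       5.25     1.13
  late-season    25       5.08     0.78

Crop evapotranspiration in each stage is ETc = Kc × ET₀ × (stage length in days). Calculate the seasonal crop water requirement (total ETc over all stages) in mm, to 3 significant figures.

initial: 0.52 × 3.24 × 40 = 67.39 mm
mid-season: 1.13 × 5.25 × 25 = 148.31 mm
late-season: 0.78 × 5.08 × 25 = 99.06 mm
Seasonal total = 314.76 mm

315 mm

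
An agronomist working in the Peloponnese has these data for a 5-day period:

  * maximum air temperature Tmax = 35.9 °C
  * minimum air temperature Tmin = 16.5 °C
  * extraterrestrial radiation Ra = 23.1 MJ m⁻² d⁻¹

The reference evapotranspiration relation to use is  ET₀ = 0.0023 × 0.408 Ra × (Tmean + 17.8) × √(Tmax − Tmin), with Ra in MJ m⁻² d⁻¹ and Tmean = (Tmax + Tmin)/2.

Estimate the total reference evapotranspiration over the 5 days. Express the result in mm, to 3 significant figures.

21.0 mm

Tmean = (35.9 + 16.5)/2 = 26.20 °C
0.408 Ra = 0.408 × 23.1 = 9.4248 mm/d equivalent
ET₀ = 0.0023 × 9.4248 × (26.20 + 17.8) × √19.4 = 0.0023 × 9.4248 × 44.00 × 4.4045 = 4.2010 mm/d
Over 5 days: 4.2010 × 5 = 21.005 mm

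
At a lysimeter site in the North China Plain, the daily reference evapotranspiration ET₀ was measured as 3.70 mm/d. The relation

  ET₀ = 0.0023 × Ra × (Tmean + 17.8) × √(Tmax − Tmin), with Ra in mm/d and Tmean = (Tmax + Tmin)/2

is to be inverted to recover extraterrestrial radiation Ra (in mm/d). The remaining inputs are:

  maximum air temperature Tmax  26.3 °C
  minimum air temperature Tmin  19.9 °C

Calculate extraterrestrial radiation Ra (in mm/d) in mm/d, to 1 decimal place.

15.5 mm/d

Tmean = 23.10 °C; √ΔT = 2.5298
Ra = ET₀ / [0.0023 × (Tmean+17.8) × √ΔT] = 3.70 / (0.0023 × 40.90 × 2.5298) = 15.548 mm/d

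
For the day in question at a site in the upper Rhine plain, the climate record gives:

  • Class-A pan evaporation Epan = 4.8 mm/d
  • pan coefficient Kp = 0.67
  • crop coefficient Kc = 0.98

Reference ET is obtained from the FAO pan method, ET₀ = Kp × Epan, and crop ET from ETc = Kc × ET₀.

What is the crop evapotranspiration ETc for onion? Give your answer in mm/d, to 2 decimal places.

3.15 mm/d

ET₀ = 0.67 × 4.8 = 3.2160 mm/d
ETc = Kc × ET₀ = 0.98 × 3.2160 = 3.1517 mm/d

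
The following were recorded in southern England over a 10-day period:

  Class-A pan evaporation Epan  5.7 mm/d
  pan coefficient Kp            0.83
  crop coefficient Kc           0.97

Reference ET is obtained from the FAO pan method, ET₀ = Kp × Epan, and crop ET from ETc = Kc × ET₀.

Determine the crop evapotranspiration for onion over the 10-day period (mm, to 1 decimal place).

ET₀ = 0.83 × 5.7 = 4.7310 mm/d
ETc = Kc × ET₀ = 0.97 × 4.7310 = 4.5891 mm/d
Over 10 days: 4.5891 × 10 = 45.891 mm

45.9 mm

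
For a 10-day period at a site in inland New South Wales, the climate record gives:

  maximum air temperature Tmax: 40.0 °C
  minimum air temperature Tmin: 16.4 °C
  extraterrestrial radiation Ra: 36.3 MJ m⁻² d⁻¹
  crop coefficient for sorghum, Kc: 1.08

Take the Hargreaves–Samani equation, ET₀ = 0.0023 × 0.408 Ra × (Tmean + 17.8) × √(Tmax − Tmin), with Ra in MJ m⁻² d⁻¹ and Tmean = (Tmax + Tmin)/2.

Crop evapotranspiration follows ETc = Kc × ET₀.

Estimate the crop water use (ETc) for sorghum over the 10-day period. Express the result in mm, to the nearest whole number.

Tmean = (40.0 + 16.4)/2 = 28.20 °C
0.408 Ra = 0.408 × 36.3 = 14.8104 mm/d equivalent
ET₀ = 0.0023 × 14.8104 × (28.20 + 17.8) × √23.6 = 0.0023 × 14.8104 × 46.00 × 4.8580 = 7.6122 mm/d
ETc = Kc × ET₀ = 1.08 × 7.6122 = 8.2212 mm/d
Over 10 days: 8.2212 × 10 = 82.212 mm

82 mm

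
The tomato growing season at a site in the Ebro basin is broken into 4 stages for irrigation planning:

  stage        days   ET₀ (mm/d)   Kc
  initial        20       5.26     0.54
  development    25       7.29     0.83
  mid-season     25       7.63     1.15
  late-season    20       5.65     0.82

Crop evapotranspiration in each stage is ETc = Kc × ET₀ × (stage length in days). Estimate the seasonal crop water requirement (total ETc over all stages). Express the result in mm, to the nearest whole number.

520 mm

initial: 0.54 × 5.26 × 20 = 56.81 mm
development: 0.83 × 7.29 × 25 = 151.27 mm
mid-season: 1.15 × 7.63 × 25 = 219.36 mm
late-season: 0.82 × 5.65 × 20 = 92.66 mm
Seasonal total = 520.10 mm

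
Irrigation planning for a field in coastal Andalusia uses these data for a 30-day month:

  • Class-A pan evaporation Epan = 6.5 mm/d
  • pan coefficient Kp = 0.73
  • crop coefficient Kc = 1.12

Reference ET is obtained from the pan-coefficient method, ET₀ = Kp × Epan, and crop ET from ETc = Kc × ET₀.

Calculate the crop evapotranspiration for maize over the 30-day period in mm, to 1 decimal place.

ET₀ = 0.73 × 6.5 = 4.7450 mm/d
ETc = Kc × ET₀ = 1.12 × 4.7450 = 5.3144 mm/d
Over 30 days: 5.3144 × 30 = 159.432 mm

159.4 mm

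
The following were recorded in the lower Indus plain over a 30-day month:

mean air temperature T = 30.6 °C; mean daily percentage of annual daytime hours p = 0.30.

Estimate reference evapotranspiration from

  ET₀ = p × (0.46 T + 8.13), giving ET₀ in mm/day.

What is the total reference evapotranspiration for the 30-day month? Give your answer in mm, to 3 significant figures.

200 mm

ET₀ = 0.30 × (0.46 × 30.6 + 8.13) = 0.30 × 22.206 = 6.6618 mm/d
Monthly total = 6.6618 × 30 = 199.854 mm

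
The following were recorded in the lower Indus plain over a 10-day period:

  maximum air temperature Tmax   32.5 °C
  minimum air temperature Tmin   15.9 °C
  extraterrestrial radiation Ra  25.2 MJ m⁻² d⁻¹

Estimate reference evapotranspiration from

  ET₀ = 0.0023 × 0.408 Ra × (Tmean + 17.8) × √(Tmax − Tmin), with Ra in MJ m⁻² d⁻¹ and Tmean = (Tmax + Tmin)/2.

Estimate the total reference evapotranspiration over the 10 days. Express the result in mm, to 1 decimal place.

Tmean = (32.5 + 15.9)/2 = 24.20 °C
0.408 Ra = 0.408 × 25.2 = 10.2816 mm/d equivalent
ET₀ = 0.0023 × 10.2816 × (24.20 + 17.8) × √16.6 = 0.0023 × 10.2816 × 42.00 × 4.0743 = 4.0466 mm/d
Over 10 days: 4.0466 × 10 = 40.466 mm

40.5 mm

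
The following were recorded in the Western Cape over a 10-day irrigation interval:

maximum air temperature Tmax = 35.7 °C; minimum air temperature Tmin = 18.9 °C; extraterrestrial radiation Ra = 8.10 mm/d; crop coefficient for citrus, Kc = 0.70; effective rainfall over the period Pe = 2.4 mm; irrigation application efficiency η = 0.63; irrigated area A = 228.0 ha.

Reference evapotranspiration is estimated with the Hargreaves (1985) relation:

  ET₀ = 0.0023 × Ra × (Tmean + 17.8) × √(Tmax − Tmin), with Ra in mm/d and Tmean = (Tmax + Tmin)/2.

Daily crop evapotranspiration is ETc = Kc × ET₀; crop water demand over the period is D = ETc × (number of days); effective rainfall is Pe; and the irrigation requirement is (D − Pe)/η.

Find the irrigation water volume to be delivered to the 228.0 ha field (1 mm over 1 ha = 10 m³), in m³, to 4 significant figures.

Tmean = (35.7 + 18.9)/2 = 27.30 °C
ET₀ = 0.0023 × 8.10 × (27.30 + 17.8) × √16.8 = 0.0023 × 8.10 × 45.10 × 4.0988 = 3.4439 mm/d
ETc = Kc × ET₀ = 0.70 × 3.4439 = 2.4107 mm/d
Crop demand D = ETc × 10 d = 2.4107 × 10 = 24.107 mm
D − Pe = 24.107 − 2.4 = 21.707 mm
Gross irrigation = 21.707 / 0.63 = 34.456 mm
Volume = 34.456 mm × 228.0 ha × 10 = 78559.7 m³

78560 m³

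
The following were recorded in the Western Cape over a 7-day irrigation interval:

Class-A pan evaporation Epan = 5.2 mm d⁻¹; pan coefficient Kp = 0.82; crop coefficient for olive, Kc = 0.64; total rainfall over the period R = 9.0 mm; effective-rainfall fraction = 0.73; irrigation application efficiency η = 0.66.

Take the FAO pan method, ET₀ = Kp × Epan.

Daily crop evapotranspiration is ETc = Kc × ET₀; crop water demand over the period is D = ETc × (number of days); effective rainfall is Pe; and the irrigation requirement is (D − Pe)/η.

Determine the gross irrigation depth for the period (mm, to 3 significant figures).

19.0 mm

ET₀ = 0.82 × 5.2 = 4.2640 mm/d
ETc = Kc × ET₀ = 0.64 × 4.2640 = 2.7290 mm/d
Crop demand D = ETc × 7 d = 2.7290 × 7 = 19.103 mm
Pe = 0.73 × 9.0 = 6.570 mm
D − Pe = 19.103 − 6.570 = 12.533 mm
Gross irrigation = 12.533 / 0.66 = 18.989 mm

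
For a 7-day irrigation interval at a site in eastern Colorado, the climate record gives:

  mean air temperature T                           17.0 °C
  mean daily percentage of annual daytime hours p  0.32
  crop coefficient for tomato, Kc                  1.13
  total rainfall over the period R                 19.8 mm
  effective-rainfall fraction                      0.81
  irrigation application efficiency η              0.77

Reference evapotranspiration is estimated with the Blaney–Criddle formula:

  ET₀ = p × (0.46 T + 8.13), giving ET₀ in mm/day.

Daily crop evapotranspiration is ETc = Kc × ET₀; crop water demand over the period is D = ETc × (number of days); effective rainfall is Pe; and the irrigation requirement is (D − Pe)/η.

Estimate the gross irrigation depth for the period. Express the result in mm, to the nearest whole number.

ET₀ = 0.32 × (0.46 × 17.0 + 8.13) = 0.32 × 15.950 = 5.1040 mm/d
ETc = Kc × ET₀ = 1.13 × 5.1040 = 5.7675 mm/d
Crop demand D = ETc × 7 d = 5.7675 × 7 = 40.373 mm
Pe = 0.81 × 19.8 = 16.038 mm
D − Pe = 40.373 − 16.038 = 24.335 mm
Gross irrigation = 24.335 / 0.77 = 31.604 mm

32 mm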